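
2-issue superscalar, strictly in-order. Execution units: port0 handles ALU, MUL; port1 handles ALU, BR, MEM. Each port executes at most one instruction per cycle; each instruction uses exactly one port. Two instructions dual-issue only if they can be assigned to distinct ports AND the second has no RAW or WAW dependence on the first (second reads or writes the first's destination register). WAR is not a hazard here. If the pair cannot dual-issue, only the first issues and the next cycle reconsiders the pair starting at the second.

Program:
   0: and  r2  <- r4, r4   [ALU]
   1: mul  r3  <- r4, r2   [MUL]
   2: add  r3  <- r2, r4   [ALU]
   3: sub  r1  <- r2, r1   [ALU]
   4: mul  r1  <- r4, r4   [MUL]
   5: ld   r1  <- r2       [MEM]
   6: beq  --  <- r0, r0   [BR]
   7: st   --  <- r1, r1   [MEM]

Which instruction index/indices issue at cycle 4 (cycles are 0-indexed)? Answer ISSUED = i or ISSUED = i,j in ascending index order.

ISSUED = 5

0. and @i0  | RAW r2
1. mul @i1  | WAW r3
2. add sub @i2+i3  | 2-wide
3. mul @i4  | WAW r1
4. ld @i5  | no-port MEM/BR
5. beq @i6  | no-port BR/MEM
6. st @i7  | tail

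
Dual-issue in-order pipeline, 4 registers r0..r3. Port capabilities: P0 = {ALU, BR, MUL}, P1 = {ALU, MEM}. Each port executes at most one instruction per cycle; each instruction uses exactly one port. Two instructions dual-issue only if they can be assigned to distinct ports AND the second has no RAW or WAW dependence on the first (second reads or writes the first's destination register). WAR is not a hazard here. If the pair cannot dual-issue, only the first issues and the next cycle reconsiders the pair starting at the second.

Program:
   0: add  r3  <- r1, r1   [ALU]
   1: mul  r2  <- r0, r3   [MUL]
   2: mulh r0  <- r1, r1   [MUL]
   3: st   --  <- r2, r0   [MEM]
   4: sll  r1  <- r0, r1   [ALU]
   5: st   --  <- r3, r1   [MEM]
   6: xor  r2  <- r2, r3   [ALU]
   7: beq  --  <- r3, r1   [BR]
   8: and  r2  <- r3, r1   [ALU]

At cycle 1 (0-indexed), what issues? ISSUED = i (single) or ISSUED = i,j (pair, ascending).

  cy0 -> i0 (add.ALU) RAW r3
  cy1 -> i1 (mul.MUL) no-port MUL/MUL
  cy2 -> i2 (mulh.MUL) RAW r0
  cy3 -> i3/i4 (st.MEM+sll.ALU) 2-wide
  cy4 -> i5/i6 (st.MEM+xor.ALU) 2-wide
  cy5 -> i7/i8 (beq.BR+and.ALU) 2-wide

ISSUED = 1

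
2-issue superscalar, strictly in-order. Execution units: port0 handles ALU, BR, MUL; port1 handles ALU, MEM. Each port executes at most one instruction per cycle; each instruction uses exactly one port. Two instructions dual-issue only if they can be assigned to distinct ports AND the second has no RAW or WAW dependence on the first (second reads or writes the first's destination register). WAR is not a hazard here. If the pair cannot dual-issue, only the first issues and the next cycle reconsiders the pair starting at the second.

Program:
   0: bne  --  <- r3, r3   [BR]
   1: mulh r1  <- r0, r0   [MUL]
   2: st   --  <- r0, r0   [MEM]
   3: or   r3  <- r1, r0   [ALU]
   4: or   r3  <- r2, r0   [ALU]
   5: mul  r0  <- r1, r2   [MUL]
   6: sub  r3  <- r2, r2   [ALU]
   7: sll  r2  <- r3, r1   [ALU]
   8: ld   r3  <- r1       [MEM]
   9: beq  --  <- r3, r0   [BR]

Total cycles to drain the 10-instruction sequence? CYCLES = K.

[0] i0  bne.BR  -- no-port BR/MUL
[1] i1,i2  mulh.MUL/st.MEM  -- dual
[2] i3  or.ALU  -- WAW r3
[3] i4,i5  or.ALU/mul.MUL  -- dual
[4] i6  sub.ALU  -- RAW r3
[5] i7,i8  sll.ALU/ld.MEM  -- dual
[6] i9  beq.BR  -- tail

CYCLES = 7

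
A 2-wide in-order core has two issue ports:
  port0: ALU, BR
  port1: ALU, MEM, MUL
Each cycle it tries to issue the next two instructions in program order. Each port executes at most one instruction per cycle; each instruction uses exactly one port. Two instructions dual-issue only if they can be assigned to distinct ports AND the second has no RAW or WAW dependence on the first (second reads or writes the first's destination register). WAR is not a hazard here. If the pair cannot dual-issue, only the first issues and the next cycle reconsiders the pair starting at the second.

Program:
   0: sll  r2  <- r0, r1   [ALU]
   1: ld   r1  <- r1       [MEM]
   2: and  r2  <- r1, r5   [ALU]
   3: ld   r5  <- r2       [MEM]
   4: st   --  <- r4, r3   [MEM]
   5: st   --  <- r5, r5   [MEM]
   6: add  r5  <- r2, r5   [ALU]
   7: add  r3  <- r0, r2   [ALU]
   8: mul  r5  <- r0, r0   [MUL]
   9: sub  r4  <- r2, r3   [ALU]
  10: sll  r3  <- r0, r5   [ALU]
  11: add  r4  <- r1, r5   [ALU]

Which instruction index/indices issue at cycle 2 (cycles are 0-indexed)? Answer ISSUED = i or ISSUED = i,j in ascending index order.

ISSUED = 3

c0: i0/i1 sll+ld  dual
c1: i2 and  RAW r2
c2: i3 ld  no-port MEM/MEM
c3: i4 st  no-port MEM/MEM
c4: i5/i6 st+add  dual
c5: i7/i8 add+mul  dual
c6: i9/i10 sub+sll  dual
c7: i11 add  tail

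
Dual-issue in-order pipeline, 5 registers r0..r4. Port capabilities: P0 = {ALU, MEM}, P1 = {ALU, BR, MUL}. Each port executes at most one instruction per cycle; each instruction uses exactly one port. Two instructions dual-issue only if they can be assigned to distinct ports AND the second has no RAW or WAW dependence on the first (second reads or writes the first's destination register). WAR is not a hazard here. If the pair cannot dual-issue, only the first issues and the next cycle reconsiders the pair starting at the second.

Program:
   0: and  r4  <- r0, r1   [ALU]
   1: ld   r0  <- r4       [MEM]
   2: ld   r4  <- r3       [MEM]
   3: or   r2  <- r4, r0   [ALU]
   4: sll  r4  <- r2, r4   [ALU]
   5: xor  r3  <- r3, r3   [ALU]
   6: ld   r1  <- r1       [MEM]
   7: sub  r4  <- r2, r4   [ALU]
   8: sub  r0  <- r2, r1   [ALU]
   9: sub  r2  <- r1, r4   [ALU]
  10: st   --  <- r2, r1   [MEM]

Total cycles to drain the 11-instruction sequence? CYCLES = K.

CYCLES = 8

c0: i0 and.ALU  RAW r4
c1: i1 ld.MEM  no-port MEM/MEM
c2: i2 ld.MEM  RAW r4
c3: i3 or.ALU  RAW r2
c4: i4/i5 sll.ALU xor.ALU  dual
c5: i6/i7 ld.MEM sub.ALU  dual
c6: i8/i9 sub.ALU sub.ALU  dual
c7: i10 st.MEM  tail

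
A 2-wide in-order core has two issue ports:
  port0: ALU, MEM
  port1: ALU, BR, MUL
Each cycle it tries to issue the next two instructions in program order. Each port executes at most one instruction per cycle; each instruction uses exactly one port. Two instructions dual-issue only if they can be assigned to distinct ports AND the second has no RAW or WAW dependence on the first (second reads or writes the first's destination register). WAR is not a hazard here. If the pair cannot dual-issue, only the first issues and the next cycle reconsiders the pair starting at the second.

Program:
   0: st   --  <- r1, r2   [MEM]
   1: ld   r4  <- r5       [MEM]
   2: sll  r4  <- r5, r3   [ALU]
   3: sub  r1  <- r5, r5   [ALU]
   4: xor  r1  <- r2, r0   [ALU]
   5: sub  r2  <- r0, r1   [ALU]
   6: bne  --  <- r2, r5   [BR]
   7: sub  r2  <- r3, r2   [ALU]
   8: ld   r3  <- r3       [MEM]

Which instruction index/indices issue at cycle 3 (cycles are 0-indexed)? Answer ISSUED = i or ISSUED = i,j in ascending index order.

  cy0 -> i0 (st) no-port MEM/MEM
  cy1 -> i1 (ld) WAW r4
  cy2 -> i2,i3 (sll sub) dual
  cy3 -> i4 (xor) RAW r1
  cy4 -> i5 (sub) RAW r2
  cy5 -> i6,i7 (bne sub) dual
  cy6 -> i8 (ld) tail

ISSUED = 4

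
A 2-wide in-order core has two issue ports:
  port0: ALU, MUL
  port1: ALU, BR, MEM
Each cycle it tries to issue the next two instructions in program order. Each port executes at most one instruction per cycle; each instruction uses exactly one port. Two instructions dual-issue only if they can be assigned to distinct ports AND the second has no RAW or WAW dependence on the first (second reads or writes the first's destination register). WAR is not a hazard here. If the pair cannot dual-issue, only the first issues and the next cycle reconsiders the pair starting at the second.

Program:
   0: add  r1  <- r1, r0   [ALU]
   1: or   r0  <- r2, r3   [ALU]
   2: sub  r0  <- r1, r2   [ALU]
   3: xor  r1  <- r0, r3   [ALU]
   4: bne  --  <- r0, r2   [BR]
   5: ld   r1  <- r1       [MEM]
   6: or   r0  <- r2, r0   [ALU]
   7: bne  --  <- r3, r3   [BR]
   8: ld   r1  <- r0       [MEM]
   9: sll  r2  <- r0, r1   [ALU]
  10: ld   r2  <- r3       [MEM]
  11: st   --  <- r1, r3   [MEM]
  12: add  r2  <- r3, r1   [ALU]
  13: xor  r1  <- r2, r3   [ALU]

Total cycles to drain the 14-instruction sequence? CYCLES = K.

#0 head=0: add;or i0+i1 pair
#1 head=2: sub i2 RAW r0
#2 head=3: xor;bne i3+i4 pair
#3 head=5: ld;or i5+i6 pair
#4 head=7: bne i7 no-port BR/MEM
#5 head=8: ld i8 RAW r1
#6 head=9: sll i9 WAW r2
#7 head=10: ld i10 no-port MEM/MEM
#8 head=11: st;add i11+i12 pair
#9 head=13: xor i13 tail

CYCLES = 10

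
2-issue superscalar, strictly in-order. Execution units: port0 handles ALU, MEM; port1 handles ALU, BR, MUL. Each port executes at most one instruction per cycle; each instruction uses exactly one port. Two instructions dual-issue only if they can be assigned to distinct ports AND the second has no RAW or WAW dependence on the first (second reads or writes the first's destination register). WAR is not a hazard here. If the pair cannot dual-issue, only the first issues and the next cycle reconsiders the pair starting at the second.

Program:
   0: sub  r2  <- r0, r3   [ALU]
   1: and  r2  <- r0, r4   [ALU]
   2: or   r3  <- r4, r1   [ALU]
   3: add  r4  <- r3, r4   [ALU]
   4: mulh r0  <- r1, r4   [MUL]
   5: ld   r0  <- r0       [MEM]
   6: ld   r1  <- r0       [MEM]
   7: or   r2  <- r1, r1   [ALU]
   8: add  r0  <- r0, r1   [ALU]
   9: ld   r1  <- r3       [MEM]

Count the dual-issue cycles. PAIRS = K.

PAIRS = 2

c0: i0 sub  WAW r2
c1: i1,i2 and;or  dual
c2: i3 add  RAW r4
c3: i4 mulh  RAW+WAW r0
c4: i5 ld  no-port MEM/MEM
c5: i6 ld  RAW r1
c6: i7,i8 or;add  dual
c7: i9 ld  tail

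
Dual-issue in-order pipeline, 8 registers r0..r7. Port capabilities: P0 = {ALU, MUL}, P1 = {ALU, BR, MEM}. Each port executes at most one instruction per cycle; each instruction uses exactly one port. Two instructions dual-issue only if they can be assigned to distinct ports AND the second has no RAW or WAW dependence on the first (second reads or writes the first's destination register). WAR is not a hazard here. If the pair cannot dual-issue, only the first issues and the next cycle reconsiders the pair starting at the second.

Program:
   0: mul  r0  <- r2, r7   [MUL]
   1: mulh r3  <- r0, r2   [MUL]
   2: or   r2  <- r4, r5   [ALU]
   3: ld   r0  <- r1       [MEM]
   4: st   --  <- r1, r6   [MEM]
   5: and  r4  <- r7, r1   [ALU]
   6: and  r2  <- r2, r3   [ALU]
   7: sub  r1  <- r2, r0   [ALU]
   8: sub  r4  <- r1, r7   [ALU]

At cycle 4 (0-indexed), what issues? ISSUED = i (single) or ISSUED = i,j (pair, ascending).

ISSUED = 6

c0: i0 mul  no-port MUL/MUL
c1: i1,i2 mulh/or  dual
c2: i3 ld  no-port MEM/MEM
c3: i4,i5 st/and  dual
c4: i6 and  RAW r2
c5: i7 sub  RAW r1
c6: i8 sub  tail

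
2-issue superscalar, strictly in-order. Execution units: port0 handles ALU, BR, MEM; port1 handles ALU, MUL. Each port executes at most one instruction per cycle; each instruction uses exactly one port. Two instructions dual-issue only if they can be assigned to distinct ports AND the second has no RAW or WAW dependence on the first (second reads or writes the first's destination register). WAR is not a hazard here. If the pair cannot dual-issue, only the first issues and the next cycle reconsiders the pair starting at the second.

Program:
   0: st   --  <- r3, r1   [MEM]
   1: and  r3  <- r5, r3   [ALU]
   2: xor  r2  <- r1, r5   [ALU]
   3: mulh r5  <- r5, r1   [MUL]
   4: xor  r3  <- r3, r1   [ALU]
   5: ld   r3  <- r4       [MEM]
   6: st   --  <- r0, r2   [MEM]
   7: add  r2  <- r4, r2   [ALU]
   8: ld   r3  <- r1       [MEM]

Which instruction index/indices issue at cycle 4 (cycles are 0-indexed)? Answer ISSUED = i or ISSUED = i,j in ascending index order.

t=0 i0&i1:st/and ; pair
t=1 i2&i3:xor/mulh ; pair
t=2 i4:xor ; WAW r3
t=3 i5:ld ; no-port MEM/MEM
t=4 i6&i7:st/add ; pair
t=5 i8:ld ; tail

ISSUED = 6,7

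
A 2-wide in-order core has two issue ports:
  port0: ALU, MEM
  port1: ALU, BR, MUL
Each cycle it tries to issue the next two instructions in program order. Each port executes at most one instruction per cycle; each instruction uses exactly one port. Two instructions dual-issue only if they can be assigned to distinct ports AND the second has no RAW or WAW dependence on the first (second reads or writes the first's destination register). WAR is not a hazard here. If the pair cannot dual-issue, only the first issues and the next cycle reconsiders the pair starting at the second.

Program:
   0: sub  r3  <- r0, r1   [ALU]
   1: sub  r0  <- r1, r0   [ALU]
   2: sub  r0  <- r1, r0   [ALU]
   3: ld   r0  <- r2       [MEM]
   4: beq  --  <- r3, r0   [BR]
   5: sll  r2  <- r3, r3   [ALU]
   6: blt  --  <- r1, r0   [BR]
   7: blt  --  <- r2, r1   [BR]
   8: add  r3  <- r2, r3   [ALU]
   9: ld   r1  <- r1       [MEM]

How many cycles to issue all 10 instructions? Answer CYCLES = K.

t=0 i0&i1:sub+sub ; dual
t=1 i2:sub ; WAW r0
t=2 i3:ld ; RAW r0
t=3 i4&i5:beq+sll ; dual
t=4 i6:blt ; no-port BR/BR
t=5 i7&i8:blt+add ; dual
t=6 i9:ld ; tail

CYCLES = 7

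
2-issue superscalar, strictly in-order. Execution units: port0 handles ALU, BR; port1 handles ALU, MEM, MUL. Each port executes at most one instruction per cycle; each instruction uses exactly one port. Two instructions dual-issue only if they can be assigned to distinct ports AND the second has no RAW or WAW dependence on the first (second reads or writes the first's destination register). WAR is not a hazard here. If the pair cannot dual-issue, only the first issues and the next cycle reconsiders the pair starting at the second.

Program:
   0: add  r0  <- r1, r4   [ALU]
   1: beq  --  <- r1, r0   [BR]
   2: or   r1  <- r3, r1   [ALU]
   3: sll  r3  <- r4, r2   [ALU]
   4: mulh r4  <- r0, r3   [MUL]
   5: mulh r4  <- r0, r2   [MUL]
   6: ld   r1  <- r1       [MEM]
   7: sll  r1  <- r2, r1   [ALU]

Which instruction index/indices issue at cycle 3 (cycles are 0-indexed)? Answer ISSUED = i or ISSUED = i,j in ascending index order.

ISSUED = 4

#0 head=0: add i0 RAW r0
#1 head=1: beq/or i1/i2 dual
#2 head=3: sll i3 RAW r3
#3 head=4: mulh i4 no-port MUL/MUL
#4 head=5: mulh i5 no-port MUL/MEM
#5 head=6: ld i6 RAW+WAW r1
#6 head=7: sll i7 tail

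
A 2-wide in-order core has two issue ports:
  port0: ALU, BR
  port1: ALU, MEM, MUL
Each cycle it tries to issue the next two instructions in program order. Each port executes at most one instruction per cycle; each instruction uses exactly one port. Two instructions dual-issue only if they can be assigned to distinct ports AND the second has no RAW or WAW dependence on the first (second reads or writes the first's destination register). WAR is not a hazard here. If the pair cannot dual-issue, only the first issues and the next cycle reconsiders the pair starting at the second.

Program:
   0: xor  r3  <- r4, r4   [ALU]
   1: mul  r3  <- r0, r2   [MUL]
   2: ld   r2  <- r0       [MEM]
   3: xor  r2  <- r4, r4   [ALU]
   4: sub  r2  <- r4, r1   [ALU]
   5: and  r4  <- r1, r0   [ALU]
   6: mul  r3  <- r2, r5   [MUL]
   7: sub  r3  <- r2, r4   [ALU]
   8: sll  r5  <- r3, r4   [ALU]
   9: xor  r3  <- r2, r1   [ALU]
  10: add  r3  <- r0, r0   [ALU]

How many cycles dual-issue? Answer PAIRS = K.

c0: i0 xor.ALU  WAW r3
c1: i1 mul.MUL  no-port MUL/MEM
c2: i2 ld.MEM  WAW r2
c3: i3 xor.ALU  WAW r2
c4: i4/i5 sub.ALU;and.ALU  dual
c5: i6 mul.MUL  WAW r3
c6: i7 sub.ALU  RAW r3
c7: i8/i9 sll.ALU;xor.ALU  dual
c8: i10 add.ALU  tail

PAIRS = 2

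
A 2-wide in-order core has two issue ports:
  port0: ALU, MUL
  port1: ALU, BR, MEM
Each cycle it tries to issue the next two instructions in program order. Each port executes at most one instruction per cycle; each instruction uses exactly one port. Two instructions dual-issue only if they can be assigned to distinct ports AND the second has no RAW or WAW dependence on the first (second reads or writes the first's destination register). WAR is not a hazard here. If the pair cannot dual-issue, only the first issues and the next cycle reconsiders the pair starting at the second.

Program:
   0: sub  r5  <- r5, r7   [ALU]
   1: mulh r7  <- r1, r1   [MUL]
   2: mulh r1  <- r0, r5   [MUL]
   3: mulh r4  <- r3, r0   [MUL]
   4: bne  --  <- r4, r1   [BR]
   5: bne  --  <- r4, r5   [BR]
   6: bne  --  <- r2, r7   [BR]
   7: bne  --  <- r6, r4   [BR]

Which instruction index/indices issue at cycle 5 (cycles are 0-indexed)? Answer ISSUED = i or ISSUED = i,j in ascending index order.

t=0 i0,i1:sub;mulh ; dual
t=1 i2:mulh ; no-port MUL/MUL
t=2 i3:mulh ; RAW r4
t=3 i4:bne ; no-port BR/BR
t=4 i5:bne ; no-port BR/BR
t=5 i6:bne ; no-port BR/BR
t=6 i7:bne ; tail

ISSUED = 6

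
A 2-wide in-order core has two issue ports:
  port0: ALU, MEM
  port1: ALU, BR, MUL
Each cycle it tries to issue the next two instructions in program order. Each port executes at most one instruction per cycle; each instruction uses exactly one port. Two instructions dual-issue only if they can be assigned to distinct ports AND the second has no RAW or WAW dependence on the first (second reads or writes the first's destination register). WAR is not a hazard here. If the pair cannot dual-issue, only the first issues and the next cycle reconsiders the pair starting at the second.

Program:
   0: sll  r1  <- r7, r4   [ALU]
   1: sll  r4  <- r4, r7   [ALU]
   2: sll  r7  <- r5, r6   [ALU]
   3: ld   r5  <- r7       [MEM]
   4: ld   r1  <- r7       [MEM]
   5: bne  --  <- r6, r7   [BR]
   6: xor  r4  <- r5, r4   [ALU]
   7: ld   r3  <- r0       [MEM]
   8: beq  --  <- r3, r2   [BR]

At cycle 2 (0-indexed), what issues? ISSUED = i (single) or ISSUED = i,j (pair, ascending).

ISSUED = 3

[0] i0+i1  sll.ALU/sll.ALU  -- 2-wide
[1] i2  sll.ALU  -- RAW r7
[2] i3  ld.MEM  -- no-port MEM/MEM
[3] i4+i5  ld.MEM/bne.BR  -- 2-wide
[4] i6+i7  xor.ALU/ld.MEM  -- 2-wide
[5] i8  beq.BR  -- tail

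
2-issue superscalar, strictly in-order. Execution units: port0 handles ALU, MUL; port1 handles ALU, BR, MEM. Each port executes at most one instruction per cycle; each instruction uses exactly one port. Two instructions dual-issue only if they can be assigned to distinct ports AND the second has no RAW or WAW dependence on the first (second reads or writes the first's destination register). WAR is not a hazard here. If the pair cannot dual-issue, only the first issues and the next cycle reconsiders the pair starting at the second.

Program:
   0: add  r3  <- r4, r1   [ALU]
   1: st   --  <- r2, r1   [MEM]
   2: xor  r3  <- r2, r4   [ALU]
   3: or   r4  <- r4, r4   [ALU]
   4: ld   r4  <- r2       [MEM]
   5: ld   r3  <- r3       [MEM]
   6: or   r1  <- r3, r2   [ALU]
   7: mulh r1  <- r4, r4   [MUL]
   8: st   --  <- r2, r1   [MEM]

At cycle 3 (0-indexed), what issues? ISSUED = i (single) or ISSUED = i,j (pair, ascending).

ISSUED = 5

0. add st @i0,i1  | dual
1. xor or @i2,i3  | dual
2. ld @i4  | no-port MEM/MEM
3. ld @i5  | RAW r3
4. or @i6  | WAW r1
5. mulh @i7  | RAW r1
6. st @i8  | tail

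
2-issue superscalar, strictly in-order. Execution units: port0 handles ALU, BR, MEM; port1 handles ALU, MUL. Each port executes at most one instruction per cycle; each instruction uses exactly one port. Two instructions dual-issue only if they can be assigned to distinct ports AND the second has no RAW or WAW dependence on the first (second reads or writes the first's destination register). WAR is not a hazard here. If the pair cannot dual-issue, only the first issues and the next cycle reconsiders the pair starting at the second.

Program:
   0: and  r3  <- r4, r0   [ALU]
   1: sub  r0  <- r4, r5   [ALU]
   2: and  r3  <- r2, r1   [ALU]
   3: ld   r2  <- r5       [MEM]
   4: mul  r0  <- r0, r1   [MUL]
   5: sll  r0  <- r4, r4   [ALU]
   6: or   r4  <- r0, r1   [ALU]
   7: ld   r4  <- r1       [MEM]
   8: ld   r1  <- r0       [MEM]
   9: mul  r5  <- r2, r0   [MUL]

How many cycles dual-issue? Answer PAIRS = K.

#0 head=0: and sub i0,i1 2-wide
#1 head=2: and ld i2,i3 2-wide
#2 head=4: mul i4 WAW r0
#3 head=5: sll i5 RAW r0
#4 head=6: or i6 WAW r4
#5 head=7: ld i7 no-port MEM/MEM
#6 head=8: ld mul i8,i9 2-wide

PAIRS = 3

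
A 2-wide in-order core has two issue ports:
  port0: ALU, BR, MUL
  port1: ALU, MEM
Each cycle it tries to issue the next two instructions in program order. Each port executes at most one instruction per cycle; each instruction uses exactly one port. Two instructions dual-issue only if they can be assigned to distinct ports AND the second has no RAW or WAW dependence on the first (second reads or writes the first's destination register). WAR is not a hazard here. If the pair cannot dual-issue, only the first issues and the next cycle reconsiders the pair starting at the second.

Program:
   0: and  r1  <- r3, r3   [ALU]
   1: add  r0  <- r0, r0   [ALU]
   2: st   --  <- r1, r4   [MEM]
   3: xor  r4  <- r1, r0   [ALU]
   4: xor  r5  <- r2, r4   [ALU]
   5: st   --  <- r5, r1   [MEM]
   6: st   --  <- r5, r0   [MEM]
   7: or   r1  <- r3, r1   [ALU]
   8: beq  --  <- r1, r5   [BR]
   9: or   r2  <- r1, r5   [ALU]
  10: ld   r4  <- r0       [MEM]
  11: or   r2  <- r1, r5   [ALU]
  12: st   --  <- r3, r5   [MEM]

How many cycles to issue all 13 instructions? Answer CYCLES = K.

[0] i0/i1  and;add  -- pair
[1] i2/i3  st;xor  -- pair
[2] i4  xor  -- RAW r5
[3] i5  st  -- no-port MEM/MEM
[4] i6/i7  st;or  -- pair
[5] i8/i9  beq;or  -- pair
[6] i10/i11  ld;or  -- pair
[7] i12  st  -- tail

CYCLES = 8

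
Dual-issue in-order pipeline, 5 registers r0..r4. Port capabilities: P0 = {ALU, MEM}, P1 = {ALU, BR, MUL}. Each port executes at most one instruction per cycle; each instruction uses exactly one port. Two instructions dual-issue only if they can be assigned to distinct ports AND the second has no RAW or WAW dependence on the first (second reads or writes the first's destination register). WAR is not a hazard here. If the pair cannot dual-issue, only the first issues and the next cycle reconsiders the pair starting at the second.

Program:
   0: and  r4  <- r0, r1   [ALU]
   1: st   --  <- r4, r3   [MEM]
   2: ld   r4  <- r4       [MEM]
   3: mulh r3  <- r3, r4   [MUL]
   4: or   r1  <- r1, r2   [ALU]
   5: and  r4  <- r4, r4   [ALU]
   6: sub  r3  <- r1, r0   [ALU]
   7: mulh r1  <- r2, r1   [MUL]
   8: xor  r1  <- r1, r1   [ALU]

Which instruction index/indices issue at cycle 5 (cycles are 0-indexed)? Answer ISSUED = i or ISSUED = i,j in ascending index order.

ISSUED = 7

0. and @i0  | RAW r4
1. st @i1  | no-port MEM/MEM
2. ld @i2  | RAW r4
3. mulh/or @i3/i4  | 2-wide
4. and/sub @i5/i6  | 2-wide
5. mulh @i7  | RAW+WAW r1
6. xor @i8  | tail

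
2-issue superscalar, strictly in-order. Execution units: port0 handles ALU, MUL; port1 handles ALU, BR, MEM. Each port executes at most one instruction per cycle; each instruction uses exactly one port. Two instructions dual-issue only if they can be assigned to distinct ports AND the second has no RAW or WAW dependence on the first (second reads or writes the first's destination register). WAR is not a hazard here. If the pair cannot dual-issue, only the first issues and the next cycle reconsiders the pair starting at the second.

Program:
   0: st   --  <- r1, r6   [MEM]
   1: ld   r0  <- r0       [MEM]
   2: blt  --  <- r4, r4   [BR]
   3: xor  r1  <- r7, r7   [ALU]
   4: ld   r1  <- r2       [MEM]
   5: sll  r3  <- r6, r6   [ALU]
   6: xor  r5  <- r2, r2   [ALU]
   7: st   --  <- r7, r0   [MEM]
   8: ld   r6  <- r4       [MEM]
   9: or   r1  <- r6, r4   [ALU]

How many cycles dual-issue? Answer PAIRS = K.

PAIRS = 3

  cy0 -> i0 (st.MEM) no-port MEM/MEM
  cy1 -> i1 (ld.MEM) no-port MEM/BR
  cy2 -> i2&i3 (blt.BR/xor.ALU) 2-wide
  cy3 -> i4&i5 (ld.MEM/sll.ALU) 2-wide
  cy4 -> i6&i7 (xor.ALU/st.MEM) 2-wide
  cy5 -> i8 (ld.MEM) RAW r6
  cy6 -> i9 (or.ALU) tail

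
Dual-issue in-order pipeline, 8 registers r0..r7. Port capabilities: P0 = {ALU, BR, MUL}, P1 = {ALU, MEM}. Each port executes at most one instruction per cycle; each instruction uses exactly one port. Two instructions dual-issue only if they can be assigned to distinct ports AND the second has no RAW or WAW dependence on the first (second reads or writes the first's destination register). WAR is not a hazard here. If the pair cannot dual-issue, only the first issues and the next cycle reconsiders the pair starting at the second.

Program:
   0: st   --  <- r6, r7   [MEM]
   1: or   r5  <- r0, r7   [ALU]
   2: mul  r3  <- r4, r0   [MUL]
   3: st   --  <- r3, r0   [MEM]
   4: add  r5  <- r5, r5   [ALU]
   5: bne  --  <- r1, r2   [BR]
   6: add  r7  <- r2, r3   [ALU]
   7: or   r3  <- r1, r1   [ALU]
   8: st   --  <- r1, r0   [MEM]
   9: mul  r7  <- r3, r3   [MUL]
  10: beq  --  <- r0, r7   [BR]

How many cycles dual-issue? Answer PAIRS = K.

PAIRS = 4

#0 head=0: st.MEM/or.ALU i0+i1 pair
#1 head=2: mul.MUL i2 RAW r3
#2 head=3: st.MEM/add.ALU i3+i4 pair
#3 head=5: bne.BR/add.ALU i5+i6 pair
#4 head=7: or.ALU/st.MEM i7+i8 pair
#5 head=9: mul.MUL i9 no-port MUL/BR
#6 head=10: beq.BR i10 tail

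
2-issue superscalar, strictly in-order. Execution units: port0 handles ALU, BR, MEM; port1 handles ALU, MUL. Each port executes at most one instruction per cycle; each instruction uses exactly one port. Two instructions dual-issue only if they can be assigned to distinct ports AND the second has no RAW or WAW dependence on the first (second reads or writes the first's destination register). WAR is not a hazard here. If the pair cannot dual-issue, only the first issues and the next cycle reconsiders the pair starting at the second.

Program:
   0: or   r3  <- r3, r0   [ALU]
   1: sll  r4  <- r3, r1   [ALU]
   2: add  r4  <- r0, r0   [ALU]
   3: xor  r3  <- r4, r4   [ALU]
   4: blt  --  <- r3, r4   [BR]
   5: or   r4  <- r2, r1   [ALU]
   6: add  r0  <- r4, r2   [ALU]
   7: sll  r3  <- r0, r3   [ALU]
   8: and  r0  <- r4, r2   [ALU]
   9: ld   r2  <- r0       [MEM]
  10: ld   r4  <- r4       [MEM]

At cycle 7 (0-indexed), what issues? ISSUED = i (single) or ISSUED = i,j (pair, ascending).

ISSUED = 9

#0 head=0: or i0 RAW r3
#1 head=1: sll i1 WAW r4
#2 head=2: add i2 RAW r4
#3 head=3: xor i3 RAW r3
#4 head=4: blt/or i4/i5 dual
#5 head=6: add i6 RAW r0
#6 head=7: sll/and i7/i8 dual
#7 head=9: ld i9 no-port MEM/MEM
#8 head=10: ld i10 tail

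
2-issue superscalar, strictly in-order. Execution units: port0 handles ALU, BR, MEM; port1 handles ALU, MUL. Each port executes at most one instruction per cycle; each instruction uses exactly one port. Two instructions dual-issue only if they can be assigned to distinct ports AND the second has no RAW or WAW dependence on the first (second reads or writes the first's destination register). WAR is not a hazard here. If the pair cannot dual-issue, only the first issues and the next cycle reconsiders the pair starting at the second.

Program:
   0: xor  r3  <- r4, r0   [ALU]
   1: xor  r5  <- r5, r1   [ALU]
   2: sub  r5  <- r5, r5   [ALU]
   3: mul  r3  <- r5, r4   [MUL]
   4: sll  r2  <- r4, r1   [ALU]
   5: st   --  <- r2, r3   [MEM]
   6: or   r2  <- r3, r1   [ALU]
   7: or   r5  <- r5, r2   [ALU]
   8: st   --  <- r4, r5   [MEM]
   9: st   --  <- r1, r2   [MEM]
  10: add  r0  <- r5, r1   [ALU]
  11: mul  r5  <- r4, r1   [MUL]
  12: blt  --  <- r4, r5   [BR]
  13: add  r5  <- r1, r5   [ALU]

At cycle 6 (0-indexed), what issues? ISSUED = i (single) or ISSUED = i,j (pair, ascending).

ISSUED = 9,10

#0 head=0: xor xor i0/i1 pair
#1 head=2: sub i2 RAW r5
#2 head=3: mul sll i3/i4 pair
#3 head=5: st or i5/i6 pair
#4 head=7: or i7 RAW r5
#5 head=8: st i8 no-port MEM/MEM
#6 head=9: st add i9/i10 pair
#7 head=11: mul i11 RAW r5
#8 head=12: blt add i12/i13 pair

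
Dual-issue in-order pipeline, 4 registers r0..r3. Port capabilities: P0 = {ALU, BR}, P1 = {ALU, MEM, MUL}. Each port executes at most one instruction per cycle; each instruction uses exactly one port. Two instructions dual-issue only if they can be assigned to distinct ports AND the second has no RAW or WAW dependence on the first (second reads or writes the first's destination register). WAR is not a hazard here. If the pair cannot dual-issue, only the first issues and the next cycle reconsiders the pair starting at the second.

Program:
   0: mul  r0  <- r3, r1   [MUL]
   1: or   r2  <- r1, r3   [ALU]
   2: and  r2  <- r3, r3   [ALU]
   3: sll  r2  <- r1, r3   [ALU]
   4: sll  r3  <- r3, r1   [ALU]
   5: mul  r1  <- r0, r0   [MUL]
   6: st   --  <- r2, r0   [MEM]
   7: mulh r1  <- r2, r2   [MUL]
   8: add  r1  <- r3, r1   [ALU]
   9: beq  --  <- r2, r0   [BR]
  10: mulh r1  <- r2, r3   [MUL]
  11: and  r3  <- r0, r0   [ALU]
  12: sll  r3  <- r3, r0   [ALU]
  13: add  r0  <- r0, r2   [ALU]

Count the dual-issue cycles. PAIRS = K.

0. mul or @i0+i1  | pair
1. and @i2  | WAW r2
2. sll sll @i3+i4  | pair
3. mul @i5  | no-port MUL/MEM
4. st @i6  | no-port MEM/MUL
5. mulh @i7  | RAW+WAW r1
6. add beq @i8+i9  | pair
7. mulh and @i10+i11  | pair
8. sll add @i12+i13  | pair

PAIRS = 5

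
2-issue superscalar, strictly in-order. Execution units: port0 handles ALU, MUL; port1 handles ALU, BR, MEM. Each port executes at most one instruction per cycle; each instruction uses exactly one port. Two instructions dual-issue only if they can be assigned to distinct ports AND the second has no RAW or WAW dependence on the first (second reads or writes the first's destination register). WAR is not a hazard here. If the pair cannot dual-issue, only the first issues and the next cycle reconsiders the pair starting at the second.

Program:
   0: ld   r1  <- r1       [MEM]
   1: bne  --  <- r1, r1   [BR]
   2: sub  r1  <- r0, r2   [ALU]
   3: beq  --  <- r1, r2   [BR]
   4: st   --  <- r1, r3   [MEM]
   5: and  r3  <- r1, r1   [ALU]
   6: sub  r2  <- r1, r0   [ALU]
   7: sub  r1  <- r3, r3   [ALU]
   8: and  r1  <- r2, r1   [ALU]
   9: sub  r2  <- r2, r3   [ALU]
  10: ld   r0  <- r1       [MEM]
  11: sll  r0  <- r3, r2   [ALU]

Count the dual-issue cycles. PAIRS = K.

PAIRS = 4

[0] i0  ld  -- no-port MEM/BR
[1] i1/i2  bne sub  -- 2-wide
[2] i3  beq  -- no-port BR/MEM
[3] i4/i5  st and  -- 2-wide
[4] i6/i7  sub sub  -- 2-wide
[5] i8/i9  and sub  -- 2-wide
[6] i10  ld  -- WAW r0
[7] i11  sll  -- tail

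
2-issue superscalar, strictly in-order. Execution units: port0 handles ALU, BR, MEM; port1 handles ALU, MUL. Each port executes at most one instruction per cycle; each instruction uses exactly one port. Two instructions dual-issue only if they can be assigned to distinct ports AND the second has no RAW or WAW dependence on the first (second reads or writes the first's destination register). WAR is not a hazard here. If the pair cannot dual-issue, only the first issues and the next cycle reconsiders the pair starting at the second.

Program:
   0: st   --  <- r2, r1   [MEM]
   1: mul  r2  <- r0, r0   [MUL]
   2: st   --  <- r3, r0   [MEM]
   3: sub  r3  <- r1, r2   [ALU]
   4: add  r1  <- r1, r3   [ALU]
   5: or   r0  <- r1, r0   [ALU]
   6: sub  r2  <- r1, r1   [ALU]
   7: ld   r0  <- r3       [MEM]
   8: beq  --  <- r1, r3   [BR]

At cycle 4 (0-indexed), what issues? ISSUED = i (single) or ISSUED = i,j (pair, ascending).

c0: i0,i1 st+mul  dual
c1: i2,i3 st+sub  dual
c2: i4 add  RAW r1
c3: i5,i6 or+sub  dual
c4: i7 ld  no-port MEM/BR
c5: i8 beq  tail

ISSUED = 7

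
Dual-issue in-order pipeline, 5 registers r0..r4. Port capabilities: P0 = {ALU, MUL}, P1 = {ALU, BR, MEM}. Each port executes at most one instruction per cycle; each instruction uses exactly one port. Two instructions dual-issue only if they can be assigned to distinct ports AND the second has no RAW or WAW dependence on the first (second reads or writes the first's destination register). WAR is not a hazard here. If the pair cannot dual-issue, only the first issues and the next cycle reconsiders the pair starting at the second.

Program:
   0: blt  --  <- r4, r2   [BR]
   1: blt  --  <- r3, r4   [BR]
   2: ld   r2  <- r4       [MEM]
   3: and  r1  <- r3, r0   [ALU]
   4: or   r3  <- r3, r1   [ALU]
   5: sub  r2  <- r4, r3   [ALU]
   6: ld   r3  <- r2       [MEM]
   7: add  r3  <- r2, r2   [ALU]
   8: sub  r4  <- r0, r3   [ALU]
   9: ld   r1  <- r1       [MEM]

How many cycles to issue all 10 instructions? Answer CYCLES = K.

CYCLES = 8

t=0 i0:blt ; no-port BR/BR
t=1 i1:blt ; no-port BR/MEM
t=2 i2&i3:ld;and ; pair
t=3 i4:or ; RAW r3
t=4 i5:sub ; RAW r2
t=5 i6:ld ; WAW r3
t=6 i7:add ; RAW r3
t=7 i8&i9:sub;ld ; pair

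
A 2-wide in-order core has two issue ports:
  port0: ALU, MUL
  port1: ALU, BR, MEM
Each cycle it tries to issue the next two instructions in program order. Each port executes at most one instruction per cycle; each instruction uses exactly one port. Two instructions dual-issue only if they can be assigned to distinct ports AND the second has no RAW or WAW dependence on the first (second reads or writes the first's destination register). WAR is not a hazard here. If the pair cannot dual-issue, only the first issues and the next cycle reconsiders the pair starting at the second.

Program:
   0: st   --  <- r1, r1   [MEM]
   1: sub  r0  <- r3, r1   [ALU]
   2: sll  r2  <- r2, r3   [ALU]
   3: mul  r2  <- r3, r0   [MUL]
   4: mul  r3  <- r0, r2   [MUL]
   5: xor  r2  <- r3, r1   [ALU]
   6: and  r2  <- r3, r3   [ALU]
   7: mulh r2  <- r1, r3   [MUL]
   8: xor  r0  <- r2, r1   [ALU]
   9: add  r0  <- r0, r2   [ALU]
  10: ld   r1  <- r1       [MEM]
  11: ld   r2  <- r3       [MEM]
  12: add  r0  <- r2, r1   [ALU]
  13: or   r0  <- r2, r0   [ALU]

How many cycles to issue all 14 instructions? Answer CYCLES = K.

CYCLES = 12

[0] i0+i1  st.MEM sub.ALU  -- pair
[1] i2  sll.ALU  -- WAW r2
[2] i3  mul.MUL  -- no-port MUL/MUL
[3] i4  mul.MUL  -- RAW r3
[4] i5  xor.ALU  -- WAW r2
[5] i6  and.ALU  -- WAW r2
[6] i7  mulh.MUL  -- RAW r2
[7] i8  xor.ALU  -- RAW+WAW r0
[8] i9+i10  add.ALU ld.MEM  -- pair
[9] i11  ld.MEM  -- RAW r2
[10] i12  add.ALU  -- RAW+WAW r0
[11] i13  or.ALU  -- tail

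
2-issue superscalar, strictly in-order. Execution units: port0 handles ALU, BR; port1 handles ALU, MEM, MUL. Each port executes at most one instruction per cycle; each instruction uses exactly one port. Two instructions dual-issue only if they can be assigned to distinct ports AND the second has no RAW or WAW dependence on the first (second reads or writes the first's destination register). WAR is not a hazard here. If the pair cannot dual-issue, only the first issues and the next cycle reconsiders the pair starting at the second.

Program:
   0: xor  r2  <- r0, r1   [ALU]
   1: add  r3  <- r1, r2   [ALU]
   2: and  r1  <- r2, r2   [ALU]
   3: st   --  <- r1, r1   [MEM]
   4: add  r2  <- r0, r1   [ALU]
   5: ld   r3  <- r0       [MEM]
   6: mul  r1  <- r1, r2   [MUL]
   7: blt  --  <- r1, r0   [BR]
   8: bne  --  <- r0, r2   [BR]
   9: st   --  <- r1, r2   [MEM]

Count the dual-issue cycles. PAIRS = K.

PAIRS = 3

#0 head=0: xor i0 RAW r2
#1 head=1: add;and i1+i2 dual
#2 head=3: st;add i3+i4 dual
#3 head=5: ld i5 no-port MEM/MUL
#4 head=6: mul i6 RAW r1
#5 head=7: blt i7 no-port BR/BR
#6 head=8: bne;st i8+i9 dual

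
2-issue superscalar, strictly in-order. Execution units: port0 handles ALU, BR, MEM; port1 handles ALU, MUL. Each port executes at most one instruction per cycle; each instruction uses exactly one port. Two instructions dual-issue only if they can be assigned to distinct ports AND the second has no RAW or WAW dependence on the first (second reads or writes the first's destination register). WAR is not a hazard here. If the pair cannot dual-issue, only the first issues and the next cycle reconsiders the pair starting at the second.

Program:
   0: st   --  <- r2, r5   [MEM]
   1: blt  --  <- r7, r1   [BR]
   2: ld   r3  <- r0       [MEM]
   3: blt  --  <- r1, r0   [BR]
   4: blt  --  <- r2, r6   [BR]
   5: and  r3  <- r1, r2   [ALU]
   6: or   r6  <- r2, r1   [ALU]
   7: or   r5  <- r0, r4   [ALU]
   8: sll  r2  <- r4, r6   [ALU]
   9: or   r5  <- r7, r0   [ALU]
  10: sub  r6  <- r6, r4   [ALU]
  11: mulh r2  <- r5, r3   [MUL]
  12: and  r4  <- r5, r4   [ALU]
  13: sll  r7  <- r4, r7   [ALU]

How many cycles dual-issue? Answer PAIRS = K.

t=0 i0:st.MEM ; no-port MEM/BR
t=1 i1:blt.BR ; no-port BR/MEM
t=2 i2:ld.MEM ; no-port MEM/BR
t=3 i3:blt.BR ; no-port BR/BR
t=4 i4,i5:blt.BR;and.ALU ; dual
t=5 i6,i7:or.ALU;or.ALU ; dual
t=6 i8,i9:sll.ALU;or.ALU ; dual
t=7 i10,i11:sub.ALU;mulh.MUL ; dual
t=8 i12:and.ALU ; RAW r4
t=9 i13:sll.ALU ; tail

PAIRS = 4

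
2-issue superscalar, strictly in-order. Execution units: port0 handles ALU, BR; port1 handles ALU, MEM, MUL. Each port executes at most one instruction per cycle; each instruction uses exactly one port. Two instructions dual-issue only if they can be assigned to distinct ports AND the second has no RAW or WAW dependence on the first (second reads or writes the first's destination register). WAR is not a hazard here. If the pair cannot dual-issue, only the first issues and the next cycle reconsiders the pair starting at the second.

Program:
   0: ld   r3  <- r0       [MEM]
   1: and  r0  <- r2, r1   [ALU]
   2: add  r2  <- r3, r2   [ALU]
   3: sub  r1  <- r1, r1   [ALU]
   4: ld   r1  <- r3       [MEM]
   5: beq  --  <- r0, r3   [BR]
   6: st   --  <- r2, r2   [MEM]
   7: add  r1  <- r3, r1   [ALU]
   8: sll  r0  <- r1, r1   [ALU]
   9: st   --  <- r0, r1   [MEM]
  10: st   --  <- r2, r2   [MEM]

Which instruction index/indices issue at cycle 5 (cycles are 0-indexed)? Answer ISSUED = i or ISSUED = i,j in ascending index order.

  cy0 -> i0/i1 (ld.MEM+and.ALU) dual
  cy1 -> i2/i3 (add.ALU+sub.ALU) dual
  cy2 -> i4/i5 (ld.MEM+beq.BR) dual
  cy3 -> i6/i7 (st.MEM+add.ALU) dual
  cy4 -> i8 (sll.ALU) RAW r0
  cy5 -> i9 (st.MEM) no-port MEM/MEM
  cy6 -> i10 (st.MEM) tail

ISSUED = 9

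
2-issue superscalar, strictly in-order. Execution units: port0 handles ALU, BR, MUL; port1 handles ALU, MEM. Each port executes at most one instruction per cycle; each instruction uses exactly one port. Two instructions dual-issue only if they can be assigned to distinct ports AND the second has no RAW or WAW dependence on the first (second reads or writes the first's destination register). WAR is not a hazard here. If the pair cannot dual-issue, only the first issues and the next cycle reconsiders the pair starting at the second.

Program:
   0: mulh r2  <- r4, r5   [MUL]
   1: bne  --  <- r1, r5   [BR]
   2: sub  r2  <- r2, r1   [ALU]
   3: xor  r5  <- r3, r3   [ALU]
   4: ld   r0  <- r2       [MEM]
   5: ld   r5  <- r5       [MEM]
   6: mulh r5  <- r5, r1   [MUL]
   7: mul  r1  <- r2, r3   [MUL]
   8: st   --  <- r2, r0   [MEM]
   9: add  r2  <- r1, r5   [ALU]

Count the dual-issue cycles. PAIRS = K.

PAIRS = 3

[0] i0  mulh.MUL  -- no-port MUL/BR
[1] i1/i2  bne.BR+sub.ALU  -- dual
[2] i3/i4  xor.ALU+ld.MEM  -- dual
[3] i5  ld.MEM  -- RAW+WAW r5
[4] i6  mulh.MUL  -- no-port MUL/MUL
[5] i7/i8  mul.MUL+st.MEM  -- dual
[6] i9  add.ALU  -- tail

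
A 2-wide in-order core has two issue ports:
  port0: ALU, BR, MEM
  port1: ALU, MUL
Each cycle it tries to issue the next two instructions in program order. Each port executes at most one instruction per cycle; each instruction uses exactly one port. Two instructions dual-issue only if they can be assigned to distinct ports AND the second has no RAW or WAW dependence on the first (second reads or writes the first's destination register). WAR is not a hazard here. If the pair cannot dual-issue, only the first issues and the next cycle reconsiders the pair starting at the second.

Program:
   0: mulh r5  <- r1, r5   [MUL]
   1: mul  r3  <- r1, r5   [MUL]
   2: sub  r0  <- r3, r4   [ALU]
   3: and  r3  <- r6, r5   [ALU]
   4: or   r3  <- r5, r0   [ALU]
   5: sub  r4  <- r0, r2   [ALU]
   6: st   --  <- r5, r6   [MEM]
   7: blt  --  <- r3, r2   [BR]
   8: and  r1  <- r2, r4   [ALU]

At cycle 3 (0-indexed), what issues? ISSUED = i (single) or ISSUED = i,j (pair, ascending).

[0] i0  mulh  -- no-port MUL/MUL
[1] i1  mul  -- RAW r3
[2] i2,i3  sub;and  -- pair
[3] i4,i5  or;sub  -- pair
[4] i6  st  -- no-port MEM/BR
[5] i7,i8  blt;and  -- pair

ISSUED = 4,5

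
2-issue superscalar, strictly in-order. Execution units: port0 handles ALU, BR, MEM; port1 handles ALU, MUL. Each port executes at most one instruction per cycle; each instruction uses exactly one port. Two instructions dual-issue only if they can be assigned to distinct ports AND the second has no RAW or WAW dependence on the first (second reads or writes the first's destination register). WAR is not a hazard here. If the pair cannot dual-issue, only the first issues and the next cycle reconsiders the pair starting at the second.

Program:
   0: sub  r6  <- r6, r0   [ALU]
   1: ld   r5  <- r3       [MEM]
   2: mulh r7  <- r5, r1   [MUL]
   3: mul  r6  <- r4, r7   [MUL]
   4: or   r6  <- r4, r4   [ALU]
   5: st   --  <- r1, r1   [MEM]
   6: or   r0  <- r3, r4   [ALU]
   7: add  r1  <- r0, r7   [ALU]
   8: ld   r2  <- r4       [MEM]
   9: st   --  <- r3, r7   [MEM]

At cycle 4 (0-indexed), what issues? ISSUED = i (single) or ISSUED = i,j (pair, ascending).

ISSUED = 6

#0 head=0: sub/ld i0+i1 pair
#1 head=2: mulh i2 no-port MUL/MUL
#2 head=3: mul i3 WAW r6
#3 head=4: or/st i4+i5 pair
#4 head=6: or i6 RAW r0
#5 head=7: add/ld i7+i8 pair
#6 head=9: st i9 tail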